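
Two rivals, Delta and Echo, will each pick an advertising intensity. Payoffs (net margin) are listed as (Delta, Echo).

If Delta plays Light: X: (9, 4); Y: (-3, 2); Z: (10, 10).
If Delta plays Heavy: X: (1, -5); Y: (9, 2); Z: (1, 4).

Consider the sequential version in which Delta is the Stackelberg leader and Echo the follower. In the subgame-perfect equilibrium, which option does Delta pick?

Echo best-responds to each possible Delta move:
- Light: Echo compares 4, 2, 10 and picks Z; Delta would get 10.
- Heavy: Echo compares -5, 2, 4 and picks Z; Delta would get 1.
Among 10, 1, the best is 10 at Light. Subgame-perfect outcome: (Light, Z) with payoffs (10, 10).

Light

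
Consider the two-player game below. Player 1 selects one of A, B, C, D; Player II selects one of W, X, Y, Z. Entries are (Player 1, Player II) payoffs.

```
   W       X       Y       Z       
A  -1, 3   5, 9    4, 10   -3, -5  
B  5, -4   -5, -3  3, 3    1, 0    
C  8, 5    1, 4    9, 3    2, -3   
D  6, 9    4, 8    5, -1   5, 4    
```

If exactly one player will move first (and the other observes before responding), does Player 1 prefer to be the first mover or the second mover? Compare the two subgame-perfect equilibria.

first

If Player 1 leads: Player II's best replies are A→Y, B→Y, C→W, D→W; Player 1's induced payoffs 4, 3, 8, 6; outcome (C, W), payoffs (8, 5).
If Player II leads: Player 1's best replies are W→C, X→A, Y→C, Z→D; Player II's induced payoffs 5, 9, 3, 4; outcome (A, X), payoffs (5, 9).
Player 1 gets 8 moving first and 5 moving second, so Player 1 prefers to move first.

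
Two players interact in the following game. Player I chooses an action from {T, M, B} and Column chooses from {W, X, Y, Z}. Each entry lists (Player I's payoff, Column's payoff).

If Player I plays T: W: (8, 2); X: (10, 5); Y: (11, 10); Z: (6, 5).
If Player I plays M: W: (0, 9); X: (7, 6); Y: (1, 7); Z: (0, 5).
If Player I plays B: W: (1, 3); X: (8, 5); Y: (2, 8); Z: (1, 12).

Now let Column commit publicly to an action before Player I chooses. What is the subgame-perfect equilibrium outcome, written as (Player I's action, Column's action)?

Backward induction with Column moving first.
- W: BR = T, leader payoff 2.
- X: BR = T, leader payoff 5.
- Y: BR = T, leader payoff 10.
- Z: BR = T, leader payoff 5.
Maximizing over 2, 5, 10, 5, Column chooses Y. Subgame-perfect outcome: (T, Y) with payoffs (11, 10).

(T, Y)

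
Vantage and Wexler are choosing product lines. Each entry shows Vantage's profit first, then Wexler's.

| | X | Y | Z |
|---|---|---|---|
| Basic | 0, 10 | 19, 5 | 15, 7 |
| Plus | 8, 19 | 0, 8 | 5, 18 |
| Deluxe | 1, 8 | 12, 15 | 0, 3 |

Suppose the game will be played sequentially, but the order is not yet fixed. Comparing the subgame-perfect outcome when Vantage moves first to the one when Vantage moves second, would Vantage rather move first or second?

first

If Vantage leads: Wexler's best replies are Basic→X, Plus→X, Deluxe→Y; Vantage's induced payoffs 0, 8, 12; outcome (Deluxe, Y), payoffs (12, 15).
If Wexler leads: Vantage's best replies are X→Plus, Y→Basic, Z→Basic; Wexler's induced payoffs 19, 5, 7; outcome (Plus, X), payoffs (8, 19).
Vantage gets 12 moving first and 8 moving second, so Vantage prefers to move first.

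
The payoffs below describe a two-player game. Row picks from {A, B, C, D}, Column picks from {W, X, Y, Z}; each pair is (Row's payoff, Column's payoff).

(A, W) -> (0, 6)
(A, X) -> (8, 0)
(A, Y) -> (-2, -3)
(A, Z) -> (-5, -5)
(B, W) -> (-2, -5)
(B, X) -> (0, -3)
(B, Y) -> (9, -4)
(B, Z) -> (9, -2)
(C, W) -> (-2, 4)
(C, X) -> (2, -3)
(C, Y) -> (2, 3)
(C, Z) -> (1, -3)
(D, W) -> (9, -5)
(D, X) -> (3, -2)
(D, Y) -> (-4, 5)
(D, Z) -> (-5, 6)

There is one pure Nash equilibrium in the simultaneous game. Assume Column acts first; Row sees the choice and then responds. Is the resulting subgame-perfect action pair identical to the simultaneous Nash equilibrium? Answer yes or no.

no

Work backward from Row's decision.
- W: Row compares 0, -2, -2, 9 and picks D; Column would get -5.
- X: Row compares 8, 0, 2, 3 and picks A; Column would get 0.
- Y: Row compares -2, 9, 2, -4 and picks B; Column would get -4.
- Z: Row compares -5, 9, 1, -5 and picks B; Column would get -2.
Maximizing over -5, 0, -4, -2, Column chooses X. Subgame-perfect outcome: (A, X) with payoffs (8, 0).
Under simultaneous play:
Row's best replies: W→D; X→A; Y→B; Z→B.
Column's best replies: A→W; B→Z; C→W; D→Z.
Only (B, Z) has each player best-responding; Nash payoffs (9, -2).
Sequential outcome (A, X) differs from the Nash profile (B, Z).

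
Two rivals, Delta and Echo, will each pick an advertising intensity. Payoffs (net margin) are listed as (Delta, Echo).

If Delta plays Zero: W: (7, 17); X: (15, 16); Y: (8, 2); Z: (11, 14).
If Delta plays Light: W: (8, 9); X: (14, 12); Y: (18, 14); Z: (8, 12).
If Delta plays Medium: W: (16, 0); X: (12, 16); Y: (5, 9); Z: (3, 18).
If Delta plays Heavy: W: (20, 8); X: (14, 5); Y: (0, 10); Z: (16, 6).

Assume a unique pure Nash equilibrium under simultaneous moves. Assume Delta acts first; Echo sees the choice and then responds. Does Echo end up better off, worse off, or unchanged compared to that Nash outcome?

Echo best-responds to each possible Delta move:
- Zero: BR = W, leader payoff 7.
- Light: BR = Y, leader payoff 18.
- Medium: BR = Z, leader payoff 3.
- Heavy: BR = Y, leader payoff 0.
Delta's induced payoffs are 7, 18, 3, 0, so Delta commits to Light. Subgame-perfect outcome: (Light, Y) with payoffs (18, 14).
Under simultaneous play:
Delta's best replies: W→Heavy; X→Zero; Y→Light; Z→Heavy.
Echo's best replies: Zero→W; Light→Y; Medium→Z; Heavy→Y.
Only (Light, Y) has each player best-responding; Nash payoffs (18, 14).
Echo earns 14 sequentially versus 14 at the Nash outcome: unchanged.

unchanged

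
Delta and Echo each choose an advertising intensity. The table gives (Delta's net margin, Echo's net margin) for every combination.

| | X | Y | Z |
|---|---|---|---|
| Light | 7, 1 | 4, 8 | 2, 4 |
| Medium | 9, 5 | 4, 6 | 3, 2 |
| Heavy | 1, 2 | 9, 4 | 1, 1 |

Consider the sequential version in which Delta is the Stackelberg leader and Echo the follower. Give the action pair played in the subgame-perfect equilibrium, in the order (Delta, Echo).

(Heavy, Y)

Echo best-responds to each possible Delta move:
- Light: BR = Y, leader payoff 4.
- Medium: BR = Y, leader payoff 4.
- Heavy: BR = Y, leader payoff 9.
Among 4, 4, 9, the best is 9 at Heavy. Subgame-perfect outcome: (Heavy, Y) with payoffs (9, 4).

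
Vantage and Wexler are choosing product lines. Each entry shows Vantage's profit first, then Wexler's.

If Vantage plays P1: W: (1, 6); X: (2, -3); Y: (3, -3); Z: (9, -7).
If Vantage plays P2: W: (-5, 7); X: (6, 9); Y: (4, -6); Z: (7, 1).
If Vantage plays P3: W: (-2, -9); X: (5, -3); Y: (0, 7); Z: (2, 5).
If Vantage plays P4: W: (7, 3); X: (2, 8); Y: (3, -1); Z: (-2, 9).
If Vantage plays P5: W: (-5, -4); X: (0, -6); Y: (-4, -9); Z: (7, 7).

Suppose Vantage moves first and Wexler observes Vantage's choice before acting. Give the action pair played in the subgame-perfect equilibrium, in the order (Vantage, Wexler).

(P5, Z)

Wexler best-responds to each possible Vantage move:
- P1: Wexler compares 6, -3, -3, -7 and picks W; Vantage would get 1.
- P2: Wexler compares 7, 9, -6, 1 and picks X; Vantage would get 6.
- P3: Wexler compares -9, -3, 7, 5 and picks Y; Vantage would get 0.
- P4: Wexler compares 3, 8, -1, 9 and picks Z; Vantage would get -2.
- P5: Wexler compares -4, -6, -9, 7 and picks Z; Vantage would get 7.
Among 1, 6, 0, -2, 7, the best is 7 at P5. Subgame-perfect outcome: (P5, Z) with payoffs (7, 7).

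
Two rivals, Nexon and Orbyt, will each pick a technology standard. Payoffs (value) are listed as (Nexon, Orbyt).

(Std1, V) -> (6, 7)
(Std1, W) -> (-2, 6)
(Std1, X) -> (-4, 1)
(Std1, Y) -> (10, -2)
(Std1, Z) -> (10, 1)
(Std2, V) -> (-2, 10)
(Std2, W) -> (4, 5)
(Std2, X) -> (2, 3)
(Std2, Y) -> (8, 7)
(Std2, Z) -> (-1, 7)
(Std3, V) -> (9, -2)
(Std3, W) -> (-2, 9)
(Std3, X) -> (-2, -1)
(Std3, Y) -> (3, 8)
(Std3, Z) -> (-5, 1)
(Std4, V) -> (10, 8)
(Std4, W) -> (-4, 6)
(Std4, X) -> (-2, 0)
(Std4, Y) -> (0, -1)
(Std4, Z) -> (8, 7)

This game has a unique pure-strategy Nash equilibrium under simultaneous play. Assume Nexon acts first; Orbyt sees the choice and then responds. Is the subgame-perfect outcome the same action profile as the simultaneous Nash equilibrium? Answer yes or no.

yes

Orbyt best-responds to each possible Nexon move:
- Std1 → Orbyt plays V (best of 7, 6, 1, -2, 1); Nexon gets 6.
- Std2 → Orbyt plays V (best of 10, 5, 3, 7, 7); Nexon gets -2.
- Std3 → Orbyt plays W (best of -2, 9, -1, 8, 1); Nexon gets -2.
- Std4 → Orbyt plays V (best of 8, 6, 0, -1, 7); Nexon gets 10.
Maximizing over 6, -2, -2, 10, Nexon chooses Std4. Subgame-perfect outcome: (Std4, V) with payoffs (10, 8).
For the simultaneous game, intersect best replies.
Nexon's best replies: V→Std4; W→Std2; X→Std2; Y→Std1; Z→Std1.
Orbyt's best replies: Std1→V; Std2→V; Std3→W; Std4→V.
Only (Std4, V) has each player best-responding; Nash payoffs (10, 8).
Sequential outcome (Std4, V) coincides with the Nash profile (Std4, V).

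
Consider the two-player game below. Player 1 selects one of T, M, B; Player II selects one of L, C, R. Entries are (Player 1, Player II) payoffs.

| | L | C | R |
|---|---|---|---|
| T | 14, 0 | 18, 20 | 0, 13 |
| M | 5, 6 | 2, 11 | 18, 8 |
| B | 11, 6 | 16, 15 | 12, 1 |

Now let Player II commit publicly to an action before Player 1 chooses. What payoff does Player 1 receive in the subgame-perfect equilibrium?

18

Solve by backward induction (Player II leads).
- L: Player 1 compares 14, 5, 11 and picks T; Player II would get 0.
- C: Player 1 compares 18, 2, 16 and picks T; Player II would get 20.
- R: Player 1 compares 0, 18, 12 and picks M; Player II would get 8.
Player II's induced payoffs are 0, 20, 8, so Player II commits to C. Subgame-perfect outcome: (T, C) with payoffs (18, 20).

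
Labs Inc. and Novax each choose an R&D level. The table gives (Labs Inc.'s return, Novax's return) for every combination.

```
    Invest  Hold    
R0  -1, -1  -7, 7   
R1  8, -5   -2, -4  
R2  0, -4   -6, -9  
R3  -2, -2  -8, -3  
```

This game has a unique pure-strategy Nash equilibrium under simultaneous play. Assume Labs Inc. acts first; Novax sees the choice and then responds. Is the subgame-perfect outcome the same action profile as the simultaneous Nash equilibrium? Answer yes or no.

no

Novax best-responds to each possible Labs Inc. move:
- R0: BR = Hold, leader payoff -7.
- R1: BR = Hold, leader payoff -2.
- R2: BR = Invest, leader payoff 0.
- R3: BR = Invest, leader payoff -2.
Among -7, -2, 0, -2, the best is 0 at R2. Subgame-perfect outcome: (R2, Invest) with payoffs (0, -4).
For the simultaneous game, intersect best replies.
Labs Inc.'s best replies: Invest→R1; Hold→R1.
Novax's best replies: R0→Hold; R1→Hold; R2→Invest; R3→Invest.
The unique mutual best reply is (R1, Hold), giving (-2, -4).
Sequential outcome (R2, Invest) differs from the Nash profile (R1, Hold).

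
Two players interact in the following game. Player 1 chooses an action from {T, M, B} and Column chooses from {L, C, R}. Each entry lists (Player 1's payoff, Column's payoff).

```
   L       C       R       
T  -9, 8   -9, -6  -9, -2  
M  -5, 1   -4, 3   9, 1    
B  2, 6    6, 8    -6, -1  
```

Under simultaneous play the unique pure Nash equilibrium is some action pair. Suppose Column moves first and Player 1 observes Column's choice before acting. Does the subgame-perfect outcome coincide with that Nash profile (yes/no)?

Backward induction with Column moving first.
- L → Player 1 plays B (best of -9, -5, 2); Column gets 6.
- C → Player 1 plays B (best of -9, -4, 6); Column gets 8.
- R → Player 1 plays M (best of -9, 9, -6); Column gets 1.
Column's induced payoffs are 6, 8, 1, so Column commits to C. Subgame-perfect outcome: (B, C) with payoffs (6, 8).
For the simultaneous game, intersect best replies.
Player 1's best replies: L→B; C→B; R→M.
Column's best replies: T→L; M→C; B→C.
Only (B, C) has each player best-responding; Nash payoffs (6, 8).
Sequential outcome (B, C) coincides with the Nash profile (B, C).

yes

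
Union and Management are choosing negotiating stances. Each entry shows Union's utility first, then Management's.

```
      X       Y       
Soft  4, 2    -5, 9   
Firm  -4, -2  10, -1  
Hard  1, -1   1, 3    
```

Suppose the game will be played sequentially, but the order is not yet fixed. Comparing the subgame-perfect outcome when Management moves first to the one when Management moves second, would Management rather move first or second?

If Union leads: Management's best replies are Soft→Y, Firm→Y, Hard→Y; Union's induced payoffs -5, 10, 1; outcome (Firm, Y), payoffs (10, -1).
If Management leads: Union's best replies are X→Soft, Y→Firm; Management's induced payoffs 2, -1; outcome (Soft, X), payoffs (4, 2).
Management gets 2 moving first and -1 moving second, so Management prefers to move first.

first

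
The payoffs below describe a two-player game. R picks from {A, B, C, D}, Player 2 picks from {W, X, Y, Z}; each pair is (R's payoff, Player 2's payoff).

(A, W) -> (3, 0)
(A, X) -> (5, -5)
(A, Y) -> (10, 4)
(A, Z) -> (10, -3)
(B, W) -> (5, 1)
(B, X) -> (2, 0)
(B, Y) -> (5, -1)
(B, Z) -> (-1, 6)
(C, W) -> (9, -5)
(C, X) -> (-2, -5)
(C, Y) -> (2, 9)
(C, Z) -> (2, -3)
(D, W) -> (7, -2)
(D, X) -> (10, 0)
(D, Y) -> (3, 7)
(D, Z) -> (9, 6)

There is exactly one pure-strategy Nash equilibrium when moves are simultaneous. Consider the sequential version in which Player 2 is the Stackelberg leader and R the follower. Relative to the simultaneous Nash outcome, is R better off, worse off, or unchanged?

unchanged

Work backward from R's decision.
- W → R plays C (best of 3, 5, 9, 7); Player 2 gets -5.
- X → R plays D (best of 5, 2, -2, 10); Player 2 gets 0.
- Y → R plays A (best of 10, 5, 2, 3); Player 2 gets 4.
- Z → R plays A (best of 10, -1, 2, 9); Player 2 gets -3.
Player 2's induced payoffs are -5, 0, 4, -3, so Player 2 commits to Y. Subgame-perfect outcome: (A, Y) with payoffs (10, 4).
Under simultaneous play:
R's best replies: W→C; X→D; Y→A; Z→A.
Player 2's best replies: A→Y; B→Z; C→Y; D→Y.
The unique mutual best reply is (A, Y), giving (10, 4).
R earns 10 sequentially versus 10 at the Nash outcome: unchanged.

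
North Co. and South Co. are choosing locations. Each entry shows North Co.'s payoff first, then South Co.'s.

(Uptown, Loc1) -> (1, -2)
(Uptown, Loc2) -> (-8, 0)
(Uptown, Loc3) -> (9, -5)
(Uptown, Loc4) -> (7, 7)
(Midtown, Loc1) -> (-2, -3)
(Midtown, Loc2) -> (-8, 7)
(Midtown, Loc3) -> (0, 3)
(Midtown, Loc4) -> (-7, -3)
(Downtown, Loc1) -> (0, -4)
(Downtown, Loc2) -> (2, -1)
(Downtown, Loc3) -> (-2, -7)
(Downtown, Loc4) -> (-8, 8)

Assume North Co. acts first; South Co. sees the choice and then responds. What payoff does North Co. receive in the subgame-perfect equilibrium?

Work backward from South Co.'s decision.
- Uptown: South Co. compares -2, 0, -5, 7 and picks Loc4; North Co. would get 7.
- Midtown: South Co. compares -3, 7, 3, -3 and picks Loc2; North Co. would get -8.
- Downtown: South Co. compares -4, -1, -7, 8 and picks Loc4; North Co. would get -8.
North Co.'s induced payoffs are 7, -8, -8, so North Co. commits to Uptown. Subgame-perfect outcome: (Uptown, Loc4) with payoffs (7, 7).

7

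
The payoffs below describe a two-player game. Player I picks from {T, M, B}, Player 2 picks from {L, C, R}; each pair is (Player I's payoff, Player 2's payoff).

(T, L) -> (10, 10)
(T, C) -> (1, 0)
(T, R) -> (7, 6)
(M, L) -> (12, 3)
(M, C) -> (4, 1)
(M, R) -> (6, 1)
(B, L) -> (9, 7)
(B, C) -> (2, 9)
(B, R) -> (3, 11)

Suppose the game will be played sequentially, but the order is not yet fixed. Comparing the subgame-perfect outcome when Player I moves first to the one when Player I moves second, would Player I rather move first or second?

first

If Player I leads: Player 2's best replies are T→L, M→L, B→R; Player I's induced payoffs 10, 12, 3; outcome (M, L), payoffs (12, 3).
If Player 2 leads: Player I's best replies are L→M, C→M, R→T; Player 2's induced payoffs 3, 1, 6; outcome (T, R), payoffs (7, 6).
Player I gets 12 moving first and 7 moving second, so Player I prefers to move first.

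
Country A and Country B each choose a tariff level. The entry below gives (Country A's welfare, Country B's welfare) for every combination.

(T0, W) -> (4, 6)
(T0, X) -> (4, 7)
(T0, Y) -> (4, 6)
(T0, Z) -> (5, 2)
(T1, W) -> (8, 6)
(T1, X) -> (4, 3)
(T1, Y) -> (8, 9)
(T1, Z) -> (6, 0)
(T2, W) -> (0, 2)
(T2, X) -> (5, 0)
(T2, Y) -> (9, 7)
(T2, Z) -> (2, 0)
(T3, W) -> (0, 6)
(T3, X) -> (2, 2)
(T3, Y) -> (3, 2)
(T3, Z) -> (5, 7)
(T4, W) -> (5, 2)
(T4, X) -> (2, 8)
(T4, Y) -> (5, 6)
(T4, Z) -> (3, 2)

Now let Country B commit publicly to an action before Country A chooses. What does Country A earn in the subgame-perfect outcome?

Backward induction with Country B moving first.
- W: Country A compares 4, 8, 0, 0, 5 and picks T1; Country B would get 6.
- X: Country A compares 4, 4, 5, 2, 2 and picks T2; Country B would get 0.
- Y: Country A compares 4, 8, 9, 3, 5 and picks T2; Country B would get 7.
- Z: Country A compares 5, 6, 2, 5, 3 and picks T1; Country B would get 0.
Maximizing over 6, 0, 7, 0, Country B chooses Y. Subgame-perfect outcome: (T2, Y) with payoffs (9, 7).

9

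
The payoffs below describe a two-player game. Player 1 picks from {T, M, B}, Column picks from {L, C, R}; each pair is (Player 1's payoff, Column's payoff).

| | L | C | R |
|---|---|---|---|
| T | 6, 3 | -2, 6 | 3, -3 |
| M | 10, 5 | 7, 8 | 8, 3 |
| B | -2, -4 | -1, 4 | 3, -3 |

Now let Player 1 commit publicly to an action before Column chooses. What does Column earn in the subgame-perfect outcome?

8

Work backward from Column's decision.
- T: BR = C, leader payoff -2.
- M: BR = C, leader payoff 7.
- B: BR = C, leader payoff -1.
Player 1's induced payoffs are -2, 7, -1, so Player 1 commits to M. Subgame-perfect outcome: (M, C) with payoffs (7, 8).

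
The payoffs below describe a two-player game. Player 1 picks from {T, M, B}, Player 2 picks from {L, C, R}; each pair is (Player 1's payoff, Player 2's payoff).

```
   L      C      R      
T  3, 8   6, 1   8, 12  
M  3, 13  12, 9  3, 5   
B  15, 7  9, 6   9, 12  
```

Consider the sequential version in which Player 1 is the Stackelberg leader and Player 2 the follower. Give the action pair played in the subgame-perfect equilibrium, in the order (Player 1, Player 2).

Solve by backward induction (Player 1 leads).
- T → Player 2 plays R (best of 8, 1, 12); Player 1 gets 8.
- M → Player 2 plays L (best of 13, 9, 5); Player 1 gets 3.
- B → Player 2 plays R (best of 7, 6, 12); Player 1 gets 9.
Maximizing over 8, 3, 9, Player 1 chooses B. Subgame-perfect outcome: (B, R) with payoffs (9, 12).

(B, R)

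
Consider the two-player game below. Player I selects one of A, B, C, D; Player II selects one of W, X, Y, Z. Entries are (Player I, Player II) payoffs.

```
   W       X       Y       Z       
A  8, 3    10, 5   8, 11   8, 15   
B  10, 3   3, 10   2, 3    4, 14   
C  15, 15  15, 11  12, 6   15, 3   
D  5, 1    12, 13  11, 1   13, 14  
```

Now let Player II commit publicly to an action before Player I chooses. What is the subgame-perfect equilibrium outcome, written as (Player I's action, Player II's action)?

(C, W)

Backward induction with Player II moving first.
- W: BR = C, leader payoff 15.
- X: BR = C, leader payoff 11.
- Y: BR = C, leader payoff 6.
- Z: BR = C, leader payoff 3.
Among 15, 11, 6, 3, the best is 15 at W. Subgame-perfect outcome: (C, W) with payoffs (15, 15).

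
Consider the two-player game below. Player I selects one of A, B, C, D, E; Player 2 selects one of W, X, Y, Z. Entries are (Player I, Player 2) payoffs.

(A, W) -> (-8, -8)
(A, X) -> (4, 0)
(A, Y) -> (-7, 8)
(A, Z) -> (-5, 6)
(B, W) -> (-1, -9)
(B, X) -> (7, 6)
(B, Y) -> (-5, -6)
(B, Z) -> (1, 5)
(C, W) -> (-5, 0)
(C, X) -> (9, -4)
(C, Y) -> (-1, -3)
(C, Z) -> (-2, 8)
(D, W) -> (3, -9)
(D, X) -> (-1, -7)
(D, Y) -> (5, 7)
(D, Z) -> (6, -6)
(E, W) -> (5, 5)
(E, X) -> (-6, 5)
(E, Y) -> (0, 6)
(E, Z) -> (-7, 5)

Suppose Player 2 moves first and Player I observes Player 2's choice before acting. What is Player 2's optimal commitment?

Player I best-responds to each possible Player 2 move:
- W → Player I plays E (best of -8, -1, -5, 3, 5); Player 2 gets 5.
- X → Player I plays C (best of 4, 7, 9, -1, -6); Player 2 gets -4.
- Y → Player I plays D (best of -7, -5, -1, 5, 0); Player 2 gets 7.
- Z → Player I plays D (best of -5, 1, -2, 6, -7); Player 2 gets -6.
Maximizing over 5, -4, 7, -6, Player 2 chooses Y. Subgame-perfect outcome: (D, Y) with payoffs (5, 7).

Y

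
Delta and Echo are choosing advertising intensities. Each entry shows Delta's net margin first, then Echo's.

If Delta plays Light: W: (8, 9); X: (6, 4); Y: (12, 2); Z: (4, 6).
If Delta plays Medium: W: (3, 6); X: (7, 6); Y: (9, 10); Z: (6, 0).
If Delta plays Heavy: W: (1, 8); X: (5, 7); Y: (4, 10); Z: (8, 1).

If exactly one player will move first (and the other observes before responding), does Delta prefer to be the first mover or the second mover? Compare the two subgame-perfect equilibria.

first

If Delta leads: Echo's best replies are Light→W, Medium→Y, Heavy→Y; Delta's induced payoffs 8, 9, 4; outcome (Medium, Y), payoffs (9, 10).
If Echo leads: Delta's best replies are W→Light, X→Medium, Y→Light, Z→Heavy; Echo's induced payoffs 9, 6, 2, 1; outcome (Light, W), payoffs (8, 9).
Delta gets 9 moving first and 8 moving second, so Delta prefers to move first.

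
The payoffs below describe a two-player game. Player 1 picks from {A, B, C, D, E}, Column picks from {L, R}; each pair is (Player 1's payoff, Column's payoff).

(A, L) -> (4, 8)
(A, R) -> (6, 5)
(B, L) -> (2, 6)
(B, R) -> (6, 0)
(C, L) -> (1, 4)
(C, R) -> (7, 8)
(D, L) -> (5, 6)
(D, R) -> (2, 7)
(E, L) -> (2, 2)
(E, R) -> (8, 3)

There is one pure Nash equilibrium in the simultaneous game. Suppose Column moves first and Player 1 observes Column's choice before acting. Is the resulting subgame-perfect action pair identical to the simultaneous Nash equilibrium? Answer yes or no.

no

Player 1 best-responds to each possible Column move:
- L → Player 1 plays D (best of 4, 2, 1, 5, 2); Column gets 6.
- R → Player 1 plays E (best of 6, 6, 7, 2, 8); Column gets 3.
Maximizing over 6, 3, Column chooses L. Subgame-perfect outcome: (D, L) with payoffs (5, 6).
Under simultaneous play:
Player 1's best replies: L→D; R→E.
Column's best replies: A→L; B→L; C→R; D→R; E→R.
The unique mutual best reply is (E, R), giving (8, 3).
Sequential outcome (D, L) differs from the Nash profile (E, R).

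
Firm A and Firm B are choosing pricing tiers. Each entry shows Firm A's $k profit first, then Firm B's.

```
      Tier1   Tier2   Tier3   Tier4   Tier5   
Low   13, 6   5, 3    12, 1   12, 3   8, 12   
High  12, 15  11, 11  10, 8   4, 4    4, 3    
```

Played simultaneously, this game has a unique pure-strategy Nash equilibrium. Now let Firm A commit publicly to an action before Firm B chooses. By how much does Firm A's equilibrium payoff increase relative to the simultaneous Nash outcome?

4

Solve by backward induction (Firm A leads).
- Low: Firm B compares 6, 3, 1, 3, 12 and picks Tier5; Firm A would get 8.
- High: Firm B compares 15, 11, 8, 4, 3 and picks Tier1; Firm A would get 12.
Maximizing over 8, 12, Firm A chooses High. Subgame-perfect outcome: (High, Tier1) with payoffs (12, 15).
Under simultaneous play:
Firm A's best replies: Tier1→Low; Tier2→High; Tier3→Low; Tier4→Low; Tier5→Low.
Firm B's best replies: Low→Tier5; High→Tier1.
Only (Low, Tier5) has each player best-responding; Nash payoffs (8, 12).
Firm A's commitment gain: 12 − 8 = 4.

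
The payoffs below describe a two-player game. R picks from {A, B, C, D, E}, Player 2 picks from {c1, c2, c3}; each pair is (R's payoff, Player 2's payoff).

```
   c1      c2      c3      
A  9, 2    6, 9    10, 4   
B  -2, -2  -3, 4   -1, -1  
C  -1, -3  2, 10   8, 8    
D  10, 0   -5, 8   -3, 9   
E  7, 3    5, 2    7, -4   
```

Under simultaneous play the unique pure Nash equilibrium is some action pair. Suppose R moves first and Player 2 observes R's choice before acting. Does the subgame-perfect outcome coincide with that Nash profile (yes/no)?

Solve by backward induction (R leads).
- A: BR = c2, leader payoff 6.
- B: BR = c2, leader payoff -3.
- C: BR = c2, leader payoff 2.
- D: BR = c3, leader payoff -3.
- E: BR = c1, leader payoff 7.
Among 6, -3, 2, -3, 7, the best is 7 at E. Subgame-perfect outcome: (E, c1) with payoffs (7, 3).
Now find the simultaneous Nash equilibrium.
R's best replies: c1→D; c2→A; c3→A.
Player 2's best replies: A→c2; B→c2; C→c2; D→c3; E→c1.
Only (A, c2) has each player best-responding; Nash payoffs (6, 9).
Sequential outcome (E, c1) differs from the Nash profile (A, c2).

no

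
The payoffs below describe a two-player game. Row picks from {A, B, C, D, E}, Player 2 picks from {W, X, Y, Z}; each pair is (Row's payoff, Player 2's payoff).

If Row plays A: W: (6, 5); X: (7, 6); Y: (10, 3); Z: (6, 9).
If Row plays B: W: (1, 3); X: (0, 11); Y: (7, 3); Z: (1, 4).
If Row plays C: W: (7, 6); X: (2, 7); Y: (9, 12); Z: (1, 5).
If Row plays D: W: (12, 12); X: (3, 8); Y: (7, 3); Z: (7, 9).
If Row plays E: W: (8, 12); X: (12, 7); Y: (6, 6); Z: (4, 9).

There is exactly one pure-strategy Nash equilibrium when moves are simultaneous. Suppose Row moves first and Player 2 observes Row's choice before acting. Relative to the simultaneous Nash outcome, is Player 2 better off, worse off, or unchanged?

unchanged

Work backward from Player 2's decision.
- A: BR = Z, leader payoff 6.
- B: BR = X, leader payoff 0.
- C: BR = Y, leader payoff 9.
- D: BR = W, leader payoff 12.
- E: BR = W, leader payoff 8.
Maximizing over 6, 0, 9, 12, 8, Row chooses D. Subgame-perfect outcome: (D, W) with payoffs (12, 12).
Under simultaneous play:
Row's best replies: W→D; X→E; Y→A; Z→D.
Player 2's best replies: A→Z; B→X; C→Y; D→W; E→W.
Only (D, W) has each player best-responding; Nash payoffs (12, 12).
Player 2 earns 12 sequentially versus 12 at the Nash outcome: unchanged.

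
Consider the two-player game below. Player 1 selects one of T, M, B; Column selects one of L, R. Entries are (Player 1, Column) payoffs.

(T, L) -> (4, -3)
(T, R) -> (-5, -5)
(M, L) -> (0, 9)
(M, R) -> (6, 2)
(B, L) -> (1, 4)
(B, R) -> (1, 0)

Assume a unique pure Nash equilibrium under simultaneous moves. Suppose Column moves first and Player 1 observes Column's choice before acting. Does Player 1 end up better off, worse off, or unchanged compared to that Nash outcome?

Player 1 best-responds to each possible Column move:
- L → Player 1 plays T (best of 4, 0, 1); Column gets -3.
- R → Player 1 plays M (best of -5, 6, 1); Column gets 2.
Among -3, 2, the best is 2 at R. Subgame-perfect outcome: (M, R) with payoffs (6, 2).
For the simultaneous game, intersect best replies.
Player 1's best replies: L→T; R→M.
Column's best replies: T→L; M→L; B→L.
The unique mutual best reply is (T, L), giving (4, -3).
Player 1 earns 6 sequentially versus 4 at the Nash outcome: better off.

better off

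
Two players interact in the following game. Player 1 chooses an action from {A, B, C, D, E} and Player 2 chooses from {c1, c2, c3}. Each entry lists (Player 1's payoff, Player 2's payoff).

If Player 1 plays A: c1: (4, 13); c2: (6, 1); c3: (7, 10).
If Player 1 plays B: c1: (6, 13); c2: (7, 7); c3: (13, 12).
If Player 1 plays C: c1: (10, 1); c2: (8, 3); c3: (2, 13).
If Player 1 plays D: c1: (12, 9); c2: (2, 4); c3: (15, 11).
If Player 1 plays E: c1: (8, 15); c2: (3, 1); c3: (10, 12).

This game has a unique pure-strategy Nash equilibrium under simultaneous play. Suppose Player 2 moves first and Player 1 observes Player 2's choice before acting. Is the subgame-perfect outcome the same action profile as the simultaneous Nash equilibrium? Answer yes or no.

yes

Solve by backward induction (Player 2 leads).
- c1 → Player 1 plays D (best of 4, 6, 10, 12, 8); Player 2 gets 9.
- c2 → Player 1 plays C (best of 6, 7, 8, 2, 3); Player 2 gets 3.
- c3 → Player 1 plays D (best of 7, 13, 2, 15, 10); Player 2 gets 11.
Among 9, 3, 11, the best is 11 at c3. Subgame-perfect outcome: (D, c3) with payoffs (15, 11).
Under simultaneous play:
Player 1's best replies: c1→D; c2→C; c3→D.
Player 2's best replies: A→c1; B→c1; C→c3; D→c3; E→c1.
Only (D, c3) has each player best-responding; Nash payoffs (15, 11).
Sequential outcome (D, c3) coincides with the Nash profile (D, c3).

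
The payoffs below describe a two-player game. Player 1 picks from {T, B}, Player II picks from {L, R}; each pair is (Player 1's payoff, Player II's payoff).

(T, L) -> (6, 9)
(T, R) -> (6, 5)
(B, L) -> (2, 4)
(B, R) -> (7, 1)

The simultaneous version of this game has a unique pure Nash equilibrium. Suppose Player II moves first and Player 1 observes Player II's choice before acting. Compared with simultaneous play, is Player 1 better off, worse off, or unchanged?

unchanged

Player 1 best-responds to each possible Player II move:
- L: Player 1 compares 6, 2 and picks T; Player II would get 9.
- R: Player 1 compares 6, 7 and picks B; Player II would get 1.
Maximizing over 9, 1, Player II chooses L. Subgame-perfect outcome: (T, L) with payoffs (6, 9).
Under simultaneous play:
Player 1's best replies: L→T; R→B.
Player II's best replies: T→L; B→L.
Only (T, L) has each player best-responding; Nash payoffs (6, 9).
Player 1 earns 6 sequentially versus 6 at the Nash outcome: unchanged.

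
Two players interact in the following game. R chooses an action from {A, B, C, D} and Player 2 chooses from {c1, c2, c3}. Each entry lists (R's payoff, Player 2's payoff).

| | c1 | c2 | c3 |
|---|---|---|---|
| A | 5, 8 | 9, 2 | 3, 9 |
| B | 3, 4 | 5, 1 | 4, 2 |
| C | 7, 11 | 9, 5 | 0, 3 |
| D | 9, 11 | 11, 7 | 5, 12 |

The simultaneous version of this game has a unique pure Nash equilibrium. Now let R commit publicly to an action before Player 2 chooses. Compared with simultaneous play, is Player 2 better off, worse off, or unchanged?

Player 2 best-responds to each possible R move:
- A → Player 2 plays c3 (best of 8, 2, 9); R gets 3.
- B → Player 2 plays c1 (best of 4, 1, 2); R gets 3.
- C → Player 2 plays c1 (best of 11, 5, 3); R gets 7.
- D → Player 2 plays c3 (best of 11, 7, 12); R gets 5.
Among 3, 3, 7, 5, the best is 7 at C. Subgame-perfect outcome: (C, c1) with payoffs (7, 11).
Under simultaneous play:
R's best replies: c1→D; c2→D; c3→D.
Player 2's best replies: A→c3; B→c1; C→c1; D→c3.
Only (D, c3) has each player best-responding; Nash payoffs (5, 12).
Player 2 earns 11 sequentially versus 12 at the Nash outcome: worse off.

worse off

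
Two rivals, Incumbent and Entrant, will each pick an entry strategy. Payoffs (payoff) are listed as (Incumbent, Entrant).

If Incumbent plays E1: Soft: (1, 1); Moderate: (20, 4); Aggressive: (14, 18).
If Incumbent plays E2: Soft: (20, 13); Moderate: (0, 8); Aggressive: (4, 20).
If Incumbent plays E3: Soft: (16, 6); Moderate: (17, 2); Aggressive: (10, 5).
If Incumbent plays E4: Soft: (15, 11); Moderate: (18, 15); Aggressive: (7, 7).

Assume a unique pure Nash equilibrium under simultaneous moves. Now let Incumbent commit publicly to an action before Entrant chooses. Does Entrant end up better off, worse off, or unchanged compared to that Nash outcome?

Solve by backward induction (Incumbent leads).
- E1: BR = Aggressive, leader payoff 14.
- E2: BR = Aggressive, leader payoff 4.
- E3: BR = Soft, leader payoff 16.
- E4: BR = Moderate, leader payoff 18.
Among 14, 4, 16, 18, the best is 18 at E4. Subgame-perfect outcome: (E4, Moderate) with payoffs (18, 15).
For the simultaneous game, intersect best replies.
Incumbent's best replies: Soft→E2; Moderate→E1; Aggressive→E1.
Entrant's best replies: E1→Aggressive; E2→Aggressive; E3→Soft; E4→Moderate.
The unique mutual best reply is (E1, Aggressive), giving (14, 18).
Entrant earns 15 sequentially versus 18 at the Nash outcome: worse off.

worse off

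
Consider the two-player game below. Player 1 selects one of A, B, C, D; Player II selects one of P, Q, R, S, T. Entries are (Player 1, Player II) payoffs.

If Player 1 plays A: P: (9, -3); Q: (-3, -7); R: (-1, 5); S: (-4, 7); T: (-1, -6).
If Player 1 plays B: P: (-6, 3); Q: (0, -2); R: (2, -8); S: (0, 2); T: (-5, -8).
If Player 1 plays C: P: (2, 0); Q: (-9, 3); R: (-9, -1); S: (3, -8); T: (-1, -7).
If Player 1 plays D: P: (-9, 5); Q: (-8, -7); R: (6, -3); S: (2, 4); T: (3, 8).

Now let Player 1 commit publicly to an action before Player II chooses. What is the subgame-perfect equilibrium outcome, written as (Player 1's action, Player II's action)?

(D, T)

Player II best-responds to each possible Player 1 move:
- A → Player II plays S (best of -3, -7, 5, 7, -6); Player 1 gets -4.
- B → Player II plays P (best of 3, -2, -8, 2, -8); Player 1 gets -6.
- C → Player II plays Q (best of 0, 3, -1, -8, -7); Player 1 gets -9.
- D → Player II plays T (best of 5, -7, -3, 4, 8); Player 1 gets 3.
Among -4, -6, -9, 3, the best is 3 at D. Subgame-perfect outcome: (D, T) with payoffs (3, 8).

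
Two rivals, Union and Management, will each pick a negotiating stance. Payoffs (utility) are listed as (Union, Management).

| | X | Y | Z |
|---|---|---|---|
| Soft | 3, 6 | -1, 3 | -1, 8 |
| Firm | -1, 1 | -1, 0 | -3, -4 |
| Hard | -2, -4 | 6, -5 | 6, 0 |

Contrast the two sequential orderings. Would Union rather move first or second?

first

If Union leads: Management's best replies are Soft→Z, Firm→X, Hard→Z; Union's induced payoffs -1, -1, 6; outcome (Hard, Z), payoffs (6, 0).
If Management leads: Union's best replies are X→Soft, Y→Hard, Z→Hard; Management's induced payoffs 6, -5, 0; outcome (Soft, X), payoffs (3, 6).
Union gets 6 moving first and 3 moving second, so Union prefers to move first.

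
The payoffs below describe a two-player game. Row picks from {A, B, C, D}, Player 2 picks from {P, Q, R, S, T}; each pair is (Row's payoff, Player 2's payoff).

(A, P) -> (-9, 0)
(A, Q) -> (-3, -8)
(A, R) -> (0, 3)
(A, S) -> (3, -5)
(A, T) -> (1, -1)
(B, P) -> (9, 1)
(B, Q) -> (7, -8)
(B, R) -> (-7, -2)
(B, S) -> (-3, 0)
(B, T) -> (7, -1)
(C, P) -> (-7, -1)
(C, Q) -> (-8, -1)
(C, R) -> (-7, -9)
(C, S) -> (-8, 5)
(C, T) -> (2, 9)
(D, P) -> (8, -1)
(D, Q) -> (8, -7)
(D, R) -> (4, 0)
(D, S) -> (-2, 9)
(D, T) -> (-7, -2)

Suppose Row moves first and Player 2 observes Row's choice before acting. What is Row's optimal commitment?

B

Player 2 best-responds to each possible Row move:
- A → Player 2 plays R (best of 0, -8, 3, -5, -1); Row gets 0.
- B → Player 2 plays P (best of 1, -8, -2, 0, -1); Row gets 9.
- C → Player 2 plays T (best of -1, -1, -9, 5, 9); Row gets 2.
- D → Player 2 plays S (best of -1, -7, 0, 9, -2); Row gets -2.
Maximizing over 0, 9, 2, -2, Row chooses B. Subgame-perfect outcome: (B, P) with payoffs (9, 1).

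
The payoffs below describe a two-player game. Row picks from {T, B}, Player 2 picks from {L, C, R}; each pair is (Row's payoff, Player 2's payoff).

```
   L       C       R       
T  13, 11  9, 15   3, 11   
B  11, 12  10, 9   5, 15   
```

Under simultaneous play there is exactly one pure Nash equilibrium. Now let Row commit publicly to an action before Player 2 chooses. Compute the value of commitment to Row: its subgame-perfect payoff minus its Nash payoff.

4

Work backward from Player 2's decision.
- T: Player 2 compares 11, 15, 11 and picks C; Row would get 9.
- B: Player 2 compares 12, 9, 15 and picks R; Row would get 5.
Row's induced payoffs are 9, 5, so Row commits to T. Subgame-perfect outcome: (T, C) with payoffs (9, 15).
Under simultaneous play:
Row's best replies: L→T; C→B; R→B.
Player 2's best replies: T→C; B→R.
Only (B, R) has each player best-responding; Nash payoffs (5, 15).
Row's commitment gain: 9 − 5 = 4.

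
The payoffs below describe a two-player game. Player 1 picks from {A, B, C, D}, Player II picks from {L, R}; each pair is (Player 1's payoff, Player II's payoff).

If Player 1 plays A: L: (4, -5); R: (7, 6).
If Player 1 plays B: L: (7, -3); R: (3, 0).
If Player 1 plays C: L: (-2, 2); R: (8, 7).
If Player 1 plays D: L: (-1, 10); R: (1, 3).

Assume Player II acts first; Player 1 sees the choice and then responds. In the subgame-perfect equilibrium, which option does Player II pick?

Backward induction with Player II moving first.
- L: Player 1 compares 4, 7, -2, -1 and picks B; Player II would get -3.
- R: Player 1 compares 7, 3, 8, 1 and picks C; Player II would get 7.
Among -3, 7, the best is 7 at R. Subgame-perfect outcome: (C, R) with payoffs (8, 7).

R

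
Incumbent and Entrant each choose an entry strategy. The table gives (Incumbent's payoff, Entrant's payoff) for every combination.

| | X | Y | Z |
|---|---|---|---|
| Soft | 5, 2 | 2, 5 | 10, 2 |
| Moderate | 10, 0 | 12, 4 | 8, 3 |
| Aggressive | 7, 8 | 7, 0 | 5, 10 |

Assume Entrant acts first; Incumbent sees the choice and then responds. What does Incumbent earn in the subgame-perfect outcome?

12

Solve by backward induction (Entrant leads).
- X: BR = Moderate, leader payoff 0.
- Y: BR = Moderate, leader payoff 4.
- Z: BR = Soft, leader payoff 2.
Maximizing over 0, 4, 2, Entrant chooses Y. Subgame-perfect outcome: (Moderate, Y) with payoffs (12, 4).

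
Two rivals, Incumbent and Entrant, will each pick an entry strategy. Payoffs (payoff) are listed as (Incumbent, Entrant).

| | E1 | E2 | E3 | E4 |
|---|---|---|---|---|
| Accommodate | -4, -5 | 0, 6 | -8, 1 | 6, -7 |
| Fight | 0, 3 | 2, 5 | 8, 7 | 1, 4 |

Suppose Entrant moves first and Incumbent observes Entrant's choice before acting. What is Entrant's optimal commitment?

Work backward from Incumbent's decision.
- E1: Incumbent compares -4, 0 and picks Fight; Entrant would get 3.
- E2: Incumbent compares 0, 2 and picks Fight; Entrant would get 5.
- E3: Incumbent compares -8, 8 and picks Fight; Entrant would get 7.
- E4: Incumbent compares 6, 1 and picks Accommodate; Entrant would get -7.
Maximizing over 3, 5, 7, -7, Entrant chooses E3. Subgame-perfect outcome: (Fight, E3) with payoffs (8, 7).

E3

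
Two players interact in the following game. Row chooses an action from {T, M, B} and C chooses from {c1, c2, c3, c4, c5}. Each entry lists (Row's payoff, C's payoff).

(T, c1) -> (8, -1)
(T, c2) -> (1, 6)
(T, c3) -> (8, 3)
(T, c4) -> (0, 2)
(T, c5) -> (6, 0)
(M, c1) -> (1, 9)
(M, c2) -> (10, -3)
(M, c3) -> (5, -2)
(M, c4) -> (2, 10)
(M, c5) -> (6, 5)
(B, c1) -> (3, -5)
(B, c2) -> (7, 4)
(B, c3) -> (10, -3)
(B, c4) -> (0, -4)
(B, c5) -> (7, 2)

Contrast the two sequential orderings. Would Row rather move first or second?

If Row leads: C's best replies are T→c2, M→c4, B→c2; Row's induced payoffs 1, 2, 7; outcome (B, c2), payoffs (7, 4).
If C leads: Row's best replies are c1→T, c2→M, c3→B, c4→M, c5→B; C's induced payoffs -1, -3, -3, 10, 2; outcome (M, c4), payoffs (2, 10).
Row gets 7 moving first and 2 moving second, so Row prefers to move first.

first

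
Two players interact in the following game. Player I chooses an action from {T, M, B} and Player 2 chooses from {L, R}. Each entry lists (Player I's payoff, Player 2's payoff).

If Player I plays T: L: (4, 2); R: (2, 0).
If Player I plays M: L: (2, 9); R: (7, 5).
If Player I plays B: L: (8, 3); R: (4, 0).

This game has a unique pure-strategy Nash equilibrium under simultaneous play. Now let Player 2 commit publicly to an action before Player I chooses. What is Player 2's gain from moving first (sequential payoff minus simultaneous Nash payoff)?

2

Work backward from Player I's decision.
- L → Player I plays B (best of 4, 2, 8); Player 2 gets 3.
- R → Player I plays M (best of 2, 7, 4); Player 2 gets 5.
Among 3, 5, the best is 5 at R. Subgame-perfect outcome: (M, R) with payoffs (7, 5).
For the simultaneous game, intersect best replies.
Player I's best replies: L→B; R→M.
Player 2's best replies: T→L; M→L; B→L.
The unique mutual best reply is (B, L), giving (8, 3).
Player 2's commitment gain: 5 − 3 = 2.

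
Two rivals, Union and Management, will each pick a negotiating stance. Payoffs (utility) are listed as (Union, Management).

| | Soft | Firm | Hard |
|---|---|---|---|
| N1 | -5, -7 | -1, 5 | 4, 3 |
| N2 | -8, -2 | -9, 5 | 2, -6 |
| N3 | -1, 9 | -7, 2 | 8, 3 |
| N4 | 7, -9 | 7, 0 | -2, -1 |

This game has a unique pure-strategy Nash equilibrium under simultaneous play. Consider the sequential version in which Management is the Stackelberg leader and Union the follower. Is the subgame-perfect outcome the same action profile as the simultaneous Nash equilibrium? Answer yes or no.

Union best-responds to each possible Management move:
- Soft → Union plays N4 (best of -5, -8, -1, 7); Management gets -9.
- Firm → Union plays N4 (best of -1, -9, -7, 7); Management gets 0.
- Hard → Union plays N3 (best of 4, 2, 8, -2); Management gets 3.
Management's induced payoffs are -9, 0, 3, so Management commits to Hard. Subgame-perfect outcome: (N3, Hard) with payoffs (8, 3).
Under simultaneous play:
Union's best replies: Soft→N4; Firm→N4; Hard→N3.
Management's best replies: N1→Firm; N2→Firm; N3→Soft; N4→Firm.
The unique mutual best reply is (N4, Firm), giving (7, 0).
Sequential outcome (N3, Hard) differs from the Nash profile (N4, Firm).

no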